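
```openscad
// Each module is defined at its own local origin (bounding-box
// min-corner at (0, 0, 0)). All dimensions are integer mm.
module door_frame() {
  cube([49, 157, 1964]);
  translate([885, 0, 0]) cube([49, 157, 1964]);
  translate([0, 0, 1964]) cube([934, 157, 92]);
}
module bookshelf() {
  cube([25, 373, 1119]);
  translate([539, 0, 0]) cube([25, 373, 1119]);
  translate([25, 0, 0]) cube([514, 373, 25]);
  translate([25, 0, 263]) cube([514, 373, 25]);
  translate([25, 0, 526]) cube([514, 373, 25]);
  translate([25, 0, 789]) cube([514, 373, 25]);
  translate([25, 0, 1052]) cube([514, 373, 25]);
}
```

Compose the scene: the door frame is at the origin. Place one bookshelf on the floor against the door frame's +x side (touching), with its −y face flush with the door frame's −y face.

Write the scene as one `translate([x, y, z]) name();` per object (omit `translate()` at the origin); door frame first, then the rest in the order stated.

door_frame();
translate([934, 0, 0]) bookshelf();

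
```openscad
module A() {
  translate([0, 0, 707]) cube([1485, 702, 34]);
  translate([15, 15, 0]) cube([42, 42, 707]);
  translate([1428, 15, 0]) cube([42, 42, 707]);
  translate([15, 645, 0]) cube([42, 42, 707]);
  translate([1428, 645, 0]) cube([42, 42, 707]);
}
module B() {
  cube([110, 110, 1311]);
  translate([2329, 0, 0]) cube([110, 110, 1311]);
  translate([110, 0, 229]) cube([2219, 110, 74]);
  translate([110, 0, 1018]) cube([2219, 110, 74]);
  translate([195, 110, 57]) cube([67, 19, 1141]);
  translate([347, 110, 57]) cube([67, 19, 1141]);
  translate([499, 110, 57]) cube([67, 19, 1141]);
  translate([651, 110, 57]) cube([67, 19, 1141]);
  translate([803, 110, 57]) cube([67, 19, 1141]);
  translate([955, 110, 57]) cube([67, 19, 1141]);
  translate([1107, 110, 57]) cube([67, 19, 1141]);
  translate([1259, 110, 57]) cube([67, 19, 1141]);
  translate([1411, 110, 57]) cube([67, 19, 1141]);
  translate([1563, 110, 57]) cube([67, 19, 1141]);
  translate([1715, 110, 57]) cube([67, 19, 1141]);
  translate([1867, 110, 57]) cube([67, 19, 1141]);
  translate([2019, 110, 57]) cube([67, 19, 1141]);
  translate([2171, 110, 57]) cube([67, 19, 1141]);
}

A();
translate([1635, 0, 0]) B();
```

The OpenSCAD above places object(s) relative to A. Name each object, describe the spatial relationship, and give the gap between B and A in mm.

The fence section's nearest face is 150 mm from the table's +x face.

A is a table. B is a fence section. The fence section is on the floor beside the table on its +x side. The gap between the fence section and the table is 150 mm.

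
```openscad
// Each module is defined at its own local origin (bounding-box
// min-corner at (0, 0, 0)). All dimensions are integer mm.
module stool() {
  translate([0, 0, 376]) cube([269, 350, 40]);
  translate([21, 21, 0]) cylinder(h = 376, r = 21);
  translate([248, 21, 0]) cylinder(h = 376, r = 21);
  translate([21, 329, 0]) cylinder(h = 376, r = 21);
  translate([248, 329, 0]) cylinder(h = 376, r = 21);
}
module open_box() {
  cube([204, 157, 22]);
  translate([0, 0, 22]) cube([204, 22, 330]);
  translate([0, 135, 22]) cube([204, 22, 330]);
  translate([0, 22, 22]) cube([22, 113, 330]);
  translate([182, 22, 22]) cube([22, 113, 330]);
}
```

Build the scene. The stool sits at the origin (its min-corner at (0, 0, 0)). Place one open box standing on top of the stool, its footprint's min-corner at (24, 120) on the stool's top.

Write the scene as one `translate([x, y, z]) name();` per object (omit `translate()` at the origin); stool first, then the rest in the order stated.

stool();
translate([24, 120, 416]) open_box();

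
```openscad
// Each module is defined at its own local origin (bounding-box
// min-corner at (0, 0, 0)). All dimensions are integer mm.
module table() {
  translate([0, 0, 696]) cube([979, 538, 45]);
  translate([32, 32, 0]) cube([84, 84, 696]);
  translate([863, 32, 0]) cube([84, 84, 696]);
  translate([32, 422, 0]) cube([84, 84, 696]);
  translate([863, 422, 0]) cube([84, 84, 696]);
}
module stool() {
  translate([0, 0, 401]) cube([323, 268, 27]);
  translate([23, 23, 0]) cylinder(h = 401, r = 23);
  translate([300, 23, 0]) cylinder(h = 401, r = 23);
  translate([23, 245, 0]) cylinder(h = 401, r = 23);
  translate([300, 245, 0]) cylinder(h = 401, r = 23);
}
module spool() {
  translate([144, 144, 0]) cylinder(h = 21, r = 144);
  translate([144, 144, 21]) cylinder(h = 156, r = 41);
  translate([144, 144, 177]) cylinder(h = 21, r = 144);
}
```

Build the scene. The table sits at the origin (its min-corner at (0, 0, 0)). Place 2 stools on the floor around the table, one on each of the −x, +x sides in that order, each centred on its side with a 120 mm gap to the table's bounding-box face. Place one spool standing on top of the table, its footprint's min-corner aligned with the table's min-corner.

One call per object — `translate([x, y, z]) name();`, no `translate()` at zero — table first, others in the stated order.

table();
translate([-443, 135, 0]) stool();
translate([1099, 135, 0]) stool();
translate([0, 0, 741]) spool();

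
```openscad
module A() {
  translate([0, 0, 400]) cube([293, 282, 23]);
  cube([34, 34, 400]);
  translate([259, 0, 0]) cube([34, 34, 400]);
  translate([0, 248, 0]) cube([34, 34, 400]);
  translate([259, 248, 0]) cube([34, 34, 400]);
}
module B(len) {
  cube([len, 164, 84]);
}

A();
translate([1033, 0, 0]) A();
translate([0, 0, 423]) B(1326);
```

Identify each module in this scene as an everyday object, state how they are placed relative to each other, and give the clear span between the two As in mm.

A is a stool. B is a beam. A beam spans the tops of two stools. The clear span between the two stools is 740 mm.

Second stool starts at x = 1033; first ends at x = 293; clear span = 1033 − 293 = 740 mm.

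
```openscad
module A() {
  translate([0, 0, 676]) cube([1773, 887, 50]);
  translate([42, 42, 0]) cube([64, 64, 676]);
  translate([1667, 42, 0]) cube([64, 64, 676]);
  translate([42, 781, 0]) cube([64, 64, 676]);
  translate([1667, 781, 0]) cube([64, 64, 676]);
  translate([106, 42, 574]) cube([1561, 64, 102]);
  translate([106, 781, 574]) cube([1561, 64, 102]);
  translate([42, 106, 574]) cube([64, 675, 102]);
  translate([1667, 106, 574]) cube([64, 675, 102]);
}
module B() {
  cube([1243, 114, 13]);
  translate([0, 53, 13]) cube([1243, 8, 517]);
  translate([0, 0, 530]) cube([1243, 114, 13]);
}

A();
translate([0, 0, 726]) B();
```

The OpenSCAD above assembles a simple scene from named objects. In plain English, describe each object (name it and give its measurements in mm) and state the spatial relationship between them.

A is a rectangular dining table. The top is 1773×887×50 mm with its upper surface at z = 726 mm. It stands on four 64×64 mm square legs, each inset 42 mm from the nearest pair of top edges, running from the floor to the underside of the top. Four apron rails, 64 mm thick and 102 mm tall, run between adjacent legs with their top edges flush with the underside of the top and their outer faces flush with the legs' outer faces.

B is an I-beam lying along x, 1243 mm long. Overall section height 543 mm. Two flanges 114 mm wide (y) and 13 mm thick, one on the floor and one at the top; a web 8 mm thick runs between them, centred on the flange width.

The I-beam is on top of the table.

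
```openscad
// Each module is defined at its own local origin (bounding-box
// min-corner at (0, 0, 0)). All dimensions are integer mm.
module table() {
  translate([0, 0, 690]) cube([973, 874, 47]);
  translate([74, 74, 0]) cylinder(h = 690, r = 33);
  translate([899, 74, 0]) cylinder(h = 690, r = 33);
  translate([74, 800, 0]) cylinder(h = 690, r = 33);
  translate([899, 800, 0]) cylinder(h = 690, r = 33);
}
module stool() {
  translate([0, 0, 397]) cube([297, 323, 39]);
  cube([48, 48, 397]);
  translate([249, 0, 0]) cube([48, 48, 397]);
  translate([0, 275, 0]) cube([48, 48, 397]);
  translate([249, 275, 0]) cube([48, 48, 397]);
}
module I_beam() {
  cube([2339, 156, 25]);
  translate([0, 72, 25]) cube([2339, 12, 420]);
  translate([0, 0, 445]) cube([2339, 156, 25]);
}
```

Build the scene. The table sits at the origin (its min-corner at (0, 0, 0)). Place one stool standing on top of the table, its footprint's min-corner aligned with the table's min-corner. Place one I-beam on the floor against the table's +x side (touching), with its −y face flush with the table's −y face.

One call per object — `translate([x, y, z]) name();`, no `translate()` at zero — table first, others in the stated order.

table();
translate([0, 0, 737]) stool();
translate([973, 0, 0]) I_beam();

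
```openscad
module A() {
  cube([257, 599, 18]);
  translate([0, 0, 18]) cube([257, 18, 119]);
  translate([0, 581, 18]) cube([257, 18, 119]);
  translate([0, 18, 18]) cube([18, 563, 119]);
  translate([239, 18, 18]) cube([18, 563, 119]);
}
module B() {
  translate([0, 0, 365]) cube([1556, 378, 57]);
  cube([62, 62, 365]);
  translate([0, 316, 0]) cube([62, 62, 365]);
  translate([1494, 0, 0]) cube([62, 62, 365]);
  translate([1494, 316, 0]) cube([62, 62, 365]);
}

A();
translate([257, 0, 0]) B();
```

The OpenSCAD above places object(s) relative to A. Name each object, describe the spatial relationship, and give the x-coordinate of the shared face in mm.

The open box's +x face and the bench's −x face are both at x = 257 mm.

A is an open box. B is a bench. The bench is against the open box's +x side, with their −y faces flush. The x-coordinate of the shared face is 257 mm.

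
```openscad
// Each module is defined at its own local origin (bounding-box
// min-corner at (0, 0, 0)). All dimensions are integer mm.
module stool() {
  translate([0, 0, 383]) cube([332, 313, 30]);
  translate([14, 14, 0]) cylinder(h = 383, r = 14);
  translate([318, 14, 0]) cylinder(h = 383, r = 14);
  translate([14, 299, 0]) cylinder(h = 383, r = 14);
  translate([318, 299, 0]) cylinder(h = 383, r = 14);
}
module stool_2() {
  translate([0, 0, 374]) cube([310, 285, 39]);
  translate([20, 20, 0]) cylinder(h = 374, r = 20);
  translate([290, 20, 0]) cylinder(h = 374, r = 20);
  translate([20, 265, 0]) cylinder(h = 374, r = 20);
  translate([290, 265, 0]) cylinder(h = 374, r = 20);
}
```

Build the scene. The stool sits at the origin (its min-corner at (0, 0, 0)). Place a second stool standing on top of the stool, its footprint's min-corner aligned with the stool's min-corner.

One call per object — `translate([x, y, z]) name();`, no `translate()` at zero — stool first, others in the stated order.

stool();
translate([0, 0, 413]) stool_2();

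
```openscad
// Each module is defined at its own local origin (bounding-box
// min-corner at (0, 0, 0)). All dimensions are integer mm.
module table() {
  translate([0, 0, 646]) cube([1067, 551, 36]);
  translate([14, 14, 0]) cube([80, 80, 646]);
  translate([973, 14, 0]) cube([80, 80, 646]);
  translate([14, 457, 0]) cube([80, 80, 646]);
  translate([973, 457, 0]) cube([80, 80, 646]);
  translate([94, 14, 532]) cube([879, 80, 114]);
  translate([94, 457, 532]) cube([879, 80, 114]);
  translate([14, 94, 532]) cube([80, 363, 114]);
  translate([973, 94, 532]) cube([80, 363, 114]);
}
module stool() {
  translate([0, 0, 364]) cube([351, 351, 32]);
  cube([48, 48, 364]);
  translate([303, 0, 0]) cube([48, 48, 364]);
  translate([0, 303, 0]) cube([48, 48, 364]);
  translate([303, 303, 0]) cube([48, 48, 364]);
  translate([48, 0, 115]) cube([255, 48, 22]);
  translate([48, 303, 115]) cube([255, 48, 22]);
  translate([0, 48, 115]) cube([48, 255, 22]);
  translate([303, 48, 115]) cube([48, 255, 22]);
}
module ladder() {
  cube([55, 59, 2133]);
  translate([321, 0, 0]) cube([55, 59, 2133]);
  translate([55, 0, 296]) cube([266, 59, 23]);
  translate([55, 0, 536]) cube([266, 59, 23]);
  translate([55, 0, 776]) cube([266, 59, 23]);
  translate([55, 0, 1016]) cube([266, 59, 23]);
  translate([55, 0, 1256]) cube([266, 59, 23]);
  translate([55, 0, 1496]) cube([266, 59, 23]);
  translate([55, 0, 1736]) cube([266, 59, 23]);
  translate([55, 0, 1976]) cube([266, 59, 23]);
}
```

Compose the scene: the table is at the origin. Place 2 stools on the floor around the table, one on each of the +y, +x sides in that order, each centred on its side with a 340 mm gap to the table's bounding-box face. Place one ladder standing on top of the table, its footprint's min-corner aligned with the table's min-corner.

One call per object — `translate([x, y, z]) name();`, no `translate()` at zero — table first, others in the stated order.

table();
translate([358, 891, 0]) stool();
translate([1407, 100, 0]) stool();
translate([0, 0, 682]) ladder();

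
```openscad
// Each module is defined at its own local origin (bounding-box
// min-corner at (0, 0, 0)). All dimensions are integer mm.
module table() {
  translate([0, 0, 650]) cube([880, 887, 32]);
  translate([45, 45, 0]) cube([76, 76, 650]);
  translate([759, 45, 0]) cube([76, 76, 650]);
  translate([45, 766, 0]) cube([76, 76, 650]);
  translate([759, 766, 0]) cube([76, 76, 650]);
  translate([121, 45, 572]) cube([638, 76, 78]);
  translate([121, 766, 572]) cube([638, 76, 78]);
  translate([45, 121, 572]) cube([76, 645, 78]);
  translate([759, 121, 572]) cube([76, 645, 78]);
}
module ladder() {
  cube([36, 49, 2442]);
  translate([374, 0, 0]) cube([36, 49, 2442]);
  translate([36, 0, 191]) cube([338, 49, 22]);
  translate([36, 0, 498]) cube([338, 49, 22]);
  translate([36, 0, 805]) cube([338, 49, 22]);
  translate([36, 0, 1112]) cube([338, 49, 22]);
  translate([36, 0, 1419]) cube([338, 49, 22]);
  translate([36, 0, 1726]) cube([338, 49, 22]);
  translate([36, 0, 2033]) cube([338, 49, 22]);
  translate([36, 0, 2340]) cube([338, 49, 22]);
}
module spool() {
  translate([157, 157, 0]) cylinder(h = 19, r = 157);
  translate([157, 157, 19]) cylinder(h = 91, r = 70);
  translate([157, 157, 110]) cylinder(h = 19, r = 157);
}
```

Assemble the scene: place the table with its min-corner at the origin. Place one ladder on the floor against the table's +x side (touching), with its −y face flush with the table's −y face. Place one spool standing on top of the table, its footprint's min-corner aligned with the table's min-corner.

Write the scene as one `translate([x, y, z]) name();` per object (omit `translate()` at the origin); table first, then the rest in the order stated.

table();
translate([880, 0, 0]) ladder();
translate([0, 0, 682]) spool();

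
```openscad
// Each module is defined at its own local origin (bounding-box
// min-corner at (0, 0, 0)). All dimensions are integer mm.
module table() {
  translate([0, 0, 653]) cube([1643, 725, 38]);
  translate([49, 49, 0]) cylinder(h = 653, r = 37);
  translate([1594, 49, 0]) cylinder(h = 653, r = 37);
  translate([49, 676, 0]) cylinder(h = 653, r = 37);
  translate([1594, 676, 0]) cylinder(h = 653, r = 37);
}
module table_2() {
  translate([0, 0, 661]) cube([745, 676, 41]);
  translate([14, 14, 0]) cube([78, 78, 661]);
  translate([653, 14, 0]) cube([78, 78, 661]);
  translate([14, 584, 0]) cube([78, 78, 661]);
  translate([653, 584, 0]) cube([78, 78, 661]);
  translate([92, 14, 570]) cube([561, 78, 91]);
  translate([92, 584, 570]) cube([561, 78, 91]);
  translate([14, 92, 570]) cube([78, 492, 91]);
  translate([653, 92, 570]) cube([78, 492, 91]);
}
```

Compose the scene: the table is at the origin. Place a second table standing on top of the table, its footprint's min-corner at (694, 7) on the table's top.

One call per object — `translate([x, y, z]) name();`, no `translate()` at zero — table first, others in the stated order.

table();
translate([694, 7, 691]) table_2();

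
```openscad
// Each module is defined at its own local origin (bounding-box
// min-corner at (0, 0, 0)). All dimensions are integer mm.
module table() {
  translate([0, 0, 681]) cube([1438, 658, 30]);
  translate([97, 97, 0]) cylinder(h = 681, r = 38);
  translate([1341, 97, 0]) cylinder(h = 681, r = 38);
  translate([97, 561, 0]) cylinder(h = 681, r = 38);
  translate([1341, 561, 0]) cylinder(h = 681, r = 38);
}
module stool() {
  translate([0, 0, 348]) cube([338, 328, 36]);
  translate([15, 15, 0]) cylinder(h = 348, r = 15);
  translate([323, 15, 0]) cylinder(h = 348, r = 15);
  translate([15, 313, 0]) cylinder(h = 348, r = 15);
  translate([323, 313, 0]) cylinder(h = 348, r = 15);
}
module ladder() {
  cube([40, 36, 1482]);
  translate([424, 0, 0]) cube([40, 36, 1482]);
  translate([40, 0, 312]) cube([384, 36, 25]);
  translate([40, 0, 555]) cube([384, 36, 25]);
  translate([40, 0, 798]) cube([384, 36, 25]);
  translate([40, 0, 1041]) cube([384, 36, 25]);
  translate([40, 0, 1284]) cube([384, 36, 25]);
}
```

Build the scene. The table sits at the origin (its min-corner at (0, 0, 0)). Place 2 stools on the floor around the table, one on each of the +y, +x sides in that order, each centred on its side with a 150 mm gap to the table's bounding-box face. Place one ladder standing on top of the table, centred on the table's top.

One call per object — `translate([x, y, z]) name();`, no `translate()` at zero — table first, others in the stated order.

table();
translate([550, 808, 0]) stool();
translate([1588, 165, 0]) stool();
translate([487, 311, 711]) ladder();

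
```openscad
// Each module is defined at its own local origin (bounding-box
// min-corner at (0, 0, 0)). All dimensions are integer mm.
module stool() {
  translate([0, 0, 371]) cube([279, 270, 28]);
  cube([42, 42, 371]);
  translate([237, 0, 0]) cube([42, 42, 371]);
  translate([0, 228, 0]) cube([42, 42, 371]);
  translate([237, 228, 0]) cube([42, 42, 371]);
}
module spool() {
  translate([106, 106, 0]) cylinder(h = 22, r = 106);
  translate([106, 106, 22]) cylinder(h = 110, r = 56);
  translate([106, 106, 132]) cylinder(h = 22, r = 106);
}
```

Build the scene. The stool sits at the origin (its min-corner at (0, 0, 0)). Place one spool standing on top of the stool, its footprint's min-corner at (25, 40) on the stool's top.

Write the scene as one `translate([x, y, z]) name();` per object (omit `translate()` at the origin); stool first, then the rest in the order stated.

stool();
translate([25, 40, 399]) spool();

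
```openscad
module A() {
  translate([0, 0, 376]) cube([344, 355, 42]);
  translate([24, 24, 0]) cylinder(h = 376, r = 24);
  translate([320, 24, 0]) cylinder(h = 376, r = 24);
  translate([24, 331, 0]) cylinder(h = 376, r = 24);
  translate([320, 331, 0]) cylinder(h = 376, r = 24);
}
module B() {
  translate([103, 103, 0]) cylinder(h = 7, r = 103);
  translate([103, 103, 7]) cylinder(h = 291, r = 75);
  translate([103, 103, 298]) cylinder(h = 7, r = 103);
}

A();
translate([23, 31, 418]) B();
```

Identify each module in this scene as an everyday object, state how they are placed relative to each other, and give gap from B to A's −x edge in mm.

A is a stool. B is a spool. The spool is on top of the stool. The gap from the spool to the stool's −x edge is 23 mm.

The spool's min-x is at 23; the stool's min-x is 0; gap = 23 mm.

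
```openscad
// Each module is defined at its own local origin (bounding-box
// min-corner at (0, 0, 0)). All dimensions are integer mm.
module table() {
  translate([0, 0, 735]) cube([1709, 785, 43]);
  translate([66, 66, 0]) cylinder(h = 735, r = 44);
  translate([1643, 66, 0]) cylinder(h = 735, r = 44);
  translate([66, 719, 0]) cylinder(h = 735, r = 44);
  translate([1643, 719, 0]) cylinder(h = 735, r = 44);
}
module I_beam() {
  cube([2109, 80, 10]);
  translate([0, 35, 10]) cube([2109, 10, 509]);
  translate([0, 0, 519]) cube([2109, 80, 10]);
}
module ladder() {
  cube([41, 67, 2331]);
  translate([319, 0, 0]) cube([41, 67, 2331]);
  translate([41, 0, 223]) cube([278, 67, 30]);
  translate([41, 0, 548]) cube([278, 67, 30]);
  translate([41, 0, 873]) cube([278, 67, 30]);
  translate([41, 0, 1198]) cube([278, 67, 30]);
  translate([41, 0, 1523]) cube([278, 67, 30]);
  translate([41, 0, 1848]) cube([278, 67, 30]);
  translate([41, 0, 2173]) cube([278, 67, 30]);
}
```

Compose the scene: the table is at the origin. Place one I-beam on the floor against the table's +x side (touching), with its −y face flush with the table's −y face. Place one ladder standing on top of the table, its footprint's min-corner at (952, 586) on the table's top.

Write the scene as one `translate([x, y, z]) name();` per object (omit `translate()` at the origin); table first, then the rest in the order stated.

table();
translate([1709, 0, 0]) I_beam();
translate([952, 586, 778]) ladder();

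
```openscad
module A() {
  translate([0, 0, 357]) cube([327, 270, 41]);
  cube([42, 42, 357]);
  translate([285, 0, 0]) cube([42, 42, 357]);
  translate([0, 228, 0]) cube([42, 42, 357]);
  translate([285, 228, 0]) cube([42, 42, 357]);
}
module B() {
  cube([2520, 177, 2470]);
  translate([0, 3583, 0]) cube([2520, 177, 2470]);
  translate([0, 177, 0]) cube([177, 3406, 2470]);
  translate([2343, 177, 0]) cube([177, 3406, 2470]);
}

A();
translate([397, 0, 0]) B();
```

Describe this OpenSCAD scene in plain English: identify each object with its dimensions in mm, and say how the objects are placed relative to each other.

A is a four-legged stool. The seat is a 327×270×41 mm slab whose top surface is at z = 398 mm; four square legs, each 42×42 mm in cross-section, run from the floor (z = 0) to the underside of the seat, each flush with a corner of the seat.

B is a box-shaped house frame (walls only): outside footprint 2520×3760 mm, wall height 2470 mm, wall thickness 177 mm. The two y-facing walls run the full x-width; the two x-facing walls fit between the inner faces of the y-facing walls.

The house frame is on the floor beside the stool on its +x side.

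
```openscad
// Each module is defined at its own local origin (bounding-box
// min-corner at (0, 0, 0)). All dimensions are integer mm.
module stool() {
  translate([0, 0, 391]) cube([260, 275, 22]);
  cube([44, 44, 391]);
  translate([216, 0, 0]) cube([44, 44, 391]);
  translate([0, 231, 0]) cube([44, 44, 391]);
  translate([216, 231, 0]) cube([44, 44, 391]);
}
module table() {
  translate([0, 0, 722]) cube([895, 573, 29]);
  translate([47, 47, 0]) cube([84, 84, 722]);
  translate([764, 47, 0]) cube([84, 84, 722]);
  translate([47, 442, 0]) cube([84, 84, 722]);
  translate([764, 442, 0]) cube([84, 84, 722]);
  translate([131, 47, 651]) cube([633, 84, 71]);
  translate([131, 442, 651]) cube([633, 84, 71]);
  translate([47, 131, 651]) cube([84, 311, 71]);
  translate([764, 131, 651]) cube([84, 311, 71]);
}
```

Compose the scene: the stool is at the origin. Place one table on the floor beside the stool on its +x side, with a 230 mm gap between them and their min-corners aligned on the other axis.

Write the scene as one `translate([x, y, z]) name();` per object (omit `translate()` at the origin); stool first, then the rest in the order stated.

stool();
translate([490, 0, 0]) table();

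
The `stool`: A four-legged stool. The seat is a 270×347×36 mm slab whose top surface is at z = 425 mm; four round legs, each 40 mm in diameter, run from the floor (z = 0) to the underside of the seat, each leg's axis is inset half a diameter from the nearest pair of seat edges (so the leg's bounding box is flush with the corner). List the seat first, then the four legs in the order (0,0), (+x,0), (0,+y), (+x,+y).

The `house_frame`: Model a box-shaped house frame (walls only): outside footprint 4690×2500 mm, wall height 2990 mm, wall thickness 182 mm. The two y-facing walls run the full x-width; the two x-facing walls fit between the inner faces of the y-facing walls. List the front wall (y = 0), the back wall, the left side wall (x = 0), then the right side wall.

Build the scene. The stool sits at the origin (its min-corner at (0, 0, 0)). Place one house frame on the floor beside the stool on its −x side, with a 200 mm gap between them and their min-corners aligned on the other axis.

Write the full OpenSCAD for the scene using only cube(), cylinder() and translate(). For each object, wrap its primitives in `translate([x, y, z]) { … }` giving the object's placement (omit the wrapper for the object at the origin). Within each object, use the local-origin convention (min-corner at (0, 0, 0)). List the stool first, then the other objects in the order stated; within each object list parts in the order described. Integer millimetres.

translate([0, 0, 389]) cube([270, 347, 36]);
translate([20, 20, 0]) cylinder(h = 389, r = 20);
translate([250, 20, 0]) cylinder(h = 389, r = 20);
translate([20, 327, 0]) cylinder(h = 389, r = 20);
translate([250, 327, 0]) cylinder(h = 389, r = 20);
translate([-4890, 0, 0]) {
  cube([4690, 182, 2990]);
  translate([0, 2318, 0]) cube([4690, 182, 2990]);
  translate([0, 182, 0]) cube([182, 2136, 2990]);
  translate([4508, 182, 0]) cube([182, 2136, 2990]);
}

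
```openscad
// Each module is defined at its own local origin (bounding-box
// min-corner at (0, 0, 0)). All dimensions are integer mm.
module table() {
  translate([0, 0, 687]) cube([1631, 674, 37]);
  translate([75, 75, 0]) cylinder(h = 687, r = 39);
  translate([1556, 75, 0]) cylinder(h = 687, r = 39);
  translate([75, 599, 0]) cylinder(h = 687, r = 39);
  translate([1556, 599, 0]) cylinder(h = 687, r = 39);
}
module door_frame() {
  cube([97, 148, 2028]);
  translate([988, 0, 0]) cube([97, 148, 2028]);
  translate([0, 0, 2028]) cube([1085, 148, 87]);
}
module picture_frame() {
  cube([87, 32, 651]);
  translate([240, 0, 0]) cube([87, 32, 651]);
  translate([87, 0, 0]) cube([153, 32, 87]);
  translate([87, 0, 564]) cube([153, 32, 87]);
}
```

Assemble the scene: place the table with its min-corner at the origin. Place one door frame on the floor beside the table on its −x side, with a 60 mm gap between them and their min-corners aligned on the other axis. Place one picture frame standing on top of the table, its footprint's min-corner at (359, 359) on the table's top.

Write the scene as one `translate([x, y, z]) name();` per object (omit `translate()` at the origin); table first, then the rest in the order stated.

table();
translate([-1145, 0, 0]) door_frame();
translate([359, 359, 724]) picture_frame();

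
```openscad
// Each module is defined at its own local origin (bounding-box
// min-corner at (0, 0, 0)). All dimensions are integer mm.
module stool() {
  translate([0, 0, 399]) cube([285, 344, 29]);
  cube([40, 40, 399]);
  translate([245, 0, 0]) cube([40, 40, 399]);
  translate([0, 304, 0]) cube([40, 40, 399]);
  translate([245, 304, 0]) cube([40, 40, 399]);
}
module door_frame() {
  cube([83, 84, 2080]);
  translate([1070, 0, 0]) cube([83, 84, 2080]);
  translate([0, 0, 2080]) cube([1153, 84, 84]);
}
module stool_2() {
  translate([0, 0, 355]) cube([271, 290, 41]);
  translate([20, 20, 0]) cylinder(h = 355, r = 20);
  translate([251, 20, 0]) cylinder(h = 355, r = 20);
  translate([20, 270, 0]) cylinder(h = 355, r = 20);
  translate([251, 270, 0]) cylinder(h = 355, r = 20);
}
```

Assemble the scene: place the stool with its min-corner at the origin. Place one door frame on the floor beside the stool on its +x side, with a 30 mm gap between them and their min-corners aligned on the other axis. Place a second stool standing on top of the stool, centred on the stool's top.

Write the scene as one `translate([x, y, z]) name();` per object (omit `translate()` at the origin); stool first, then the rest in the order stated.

stool();
translate([315, 0, 0]) door_frame();
translate([7, 27, 428]) stool_2();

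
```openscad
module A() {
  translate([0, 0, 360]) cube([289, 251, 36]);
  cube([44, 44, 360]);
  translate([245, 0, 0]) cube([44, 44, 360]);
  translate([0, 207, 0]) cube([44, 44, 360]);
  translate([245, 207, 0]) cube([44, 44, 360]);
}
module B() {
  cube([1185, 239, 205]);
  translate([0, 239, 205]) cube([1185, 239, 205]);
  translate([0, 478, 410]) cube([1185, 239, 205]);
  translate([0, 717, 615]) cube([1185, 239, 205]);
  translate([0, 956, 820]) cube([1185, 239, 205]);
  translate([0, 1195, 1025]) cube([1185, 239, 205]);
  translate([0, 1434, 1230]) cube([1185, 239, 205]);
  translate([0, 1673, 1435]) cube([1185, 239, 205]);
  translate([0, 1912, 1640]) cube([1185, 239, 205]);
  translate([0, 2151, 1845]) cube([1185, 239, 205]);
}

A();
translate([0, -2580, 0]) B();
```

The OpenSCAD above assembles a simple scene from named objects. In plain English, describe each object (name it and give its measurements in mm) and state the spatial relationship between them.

A is a four-legged stool. The seat is 289×251 mm, 36 mm thick, top at z = 396 mm. It stands on four square legs, each 44×44 mm in cross-section, from z = 0 to the seat underside, each flush with a corner of the seat.

B is a run of 10 identical solid stair steps. Each tread is 1185×239 mm and each step block is 205 mm high. Step 1 rests on the floor; step k is offset from step 1 by (k−1)×239 mm in y and (k−1)×205 mm in z.

The staircase is on the floor beside the stool on its −y side.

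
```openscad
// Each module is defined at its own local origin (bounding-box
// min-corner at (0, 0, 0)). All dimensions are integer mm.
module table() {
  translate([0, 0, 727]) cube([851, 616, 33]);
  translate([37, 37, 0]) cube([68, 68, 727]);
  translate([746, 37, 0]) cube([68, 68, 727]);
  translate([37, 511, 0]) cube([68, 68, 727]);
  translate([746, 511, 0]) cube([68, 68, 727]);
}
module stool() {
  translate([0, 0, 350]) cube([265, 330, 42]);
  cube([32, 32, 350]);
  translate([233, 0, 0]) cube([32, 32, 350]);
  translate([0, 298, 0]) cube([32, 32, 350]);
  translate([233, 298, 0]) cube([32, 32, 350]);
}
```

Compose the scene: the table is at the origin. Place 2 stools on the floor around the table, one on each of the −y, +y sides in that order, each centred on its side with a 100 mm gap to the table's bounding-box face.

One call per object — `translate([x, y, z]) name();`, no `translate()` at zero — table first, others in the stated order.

table();
translate([293, -430, 0]) stool();
translate([293, 716, 0]) stool();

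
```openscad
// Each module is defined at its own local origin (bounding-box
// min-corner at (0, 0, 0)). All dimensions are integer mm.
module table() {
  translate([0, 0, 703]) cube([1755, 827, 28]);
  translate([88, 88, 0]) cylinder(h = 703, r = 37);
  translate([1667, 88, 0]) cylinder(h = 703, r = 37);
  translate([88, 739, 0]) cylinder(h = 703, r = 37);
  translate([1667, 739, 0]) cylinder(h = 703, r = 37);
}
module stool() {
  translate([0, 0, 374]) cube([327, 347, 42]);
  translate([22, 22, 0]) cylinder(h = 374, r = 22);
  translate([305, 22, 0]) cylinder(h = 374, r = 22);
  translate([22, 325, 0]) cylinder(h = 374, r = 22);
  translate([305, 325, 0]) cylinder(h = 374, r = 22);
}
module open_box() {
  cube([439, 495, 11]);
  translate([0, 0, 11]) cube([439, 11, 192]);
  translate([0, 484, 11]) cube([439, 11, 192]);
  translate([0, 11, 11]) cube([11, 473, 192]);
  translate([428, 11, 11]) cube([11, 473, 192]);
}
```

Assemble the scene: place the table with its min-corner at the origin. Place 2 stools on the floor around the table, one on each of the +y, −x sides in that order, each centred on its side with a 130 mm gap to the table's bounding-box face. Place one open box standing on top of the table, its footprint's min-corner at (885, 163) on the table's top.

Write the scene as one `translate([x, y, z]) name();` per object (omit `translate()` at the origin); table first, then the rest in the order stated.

table();
translate([714, 957, 0]) stool();
translate([-457, 240, 0]) stool();
translate([885, 163, 731]) open_box();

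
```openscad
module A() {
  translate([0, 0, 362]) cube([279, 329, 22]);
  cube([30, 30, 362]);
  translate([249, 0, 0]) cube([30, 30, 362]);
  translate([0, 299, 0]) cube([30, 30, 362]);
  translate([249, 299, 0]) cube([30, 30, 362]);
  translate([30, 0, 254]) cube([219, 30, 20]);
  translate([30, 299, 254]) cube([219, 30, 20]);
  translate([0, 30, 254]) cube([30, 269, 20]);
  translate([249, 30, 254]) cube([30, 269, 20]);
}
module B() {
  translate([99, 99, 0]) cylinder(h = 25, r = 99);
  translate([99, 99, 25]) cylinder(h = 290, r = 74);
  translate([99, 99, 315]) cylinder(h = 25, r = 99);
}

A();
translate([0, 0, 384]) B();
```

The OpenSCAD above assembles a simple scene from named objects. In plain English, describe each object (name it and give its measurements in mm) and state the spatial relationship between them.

A is a four-legged stool. The seat is 279×329 mm, 22 mm thick, top at z = 384 mm. It stands on four square legs, each 30×30 mm in cross-section, from z = 0 to the seat underside, each flush with a corner of the seat. Four stretchers, 30 mm wide and 20 mm tall, connect adjacent legs with their undersides at z = 254 mm, each running between the inner faces of the legs it joins and aligned with the legs' outer faces on the other axis.

B is a spool: two coaxial disc flanges of radius 99 mm and thickness 25 mm, joined by a core cylinder of radius 74 mm and height 290 mm. The lower flange rests on z = 0 and the three cylinders share a vertical axis.

The spool is on top of the stool.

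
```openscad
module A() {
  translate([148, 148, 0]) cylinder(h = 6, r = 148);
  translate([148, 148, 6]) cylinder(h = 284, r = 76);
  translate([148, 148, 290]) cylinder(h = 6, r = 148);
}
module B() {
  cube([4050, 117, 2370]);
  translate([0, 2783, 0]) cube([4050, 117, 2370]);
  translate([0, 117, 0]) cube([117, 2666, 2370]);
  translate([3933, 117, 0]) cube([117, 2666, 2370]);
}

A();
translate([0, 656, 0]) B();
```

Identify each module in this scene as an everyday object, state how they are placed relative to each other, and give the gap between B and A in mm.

The house frame's nearest face is 360 mm from the spool's +y face.

A is a spool. B is a house frame. The house frame is on the floor beside the spool on its +y side. The gap between the house frame and the spool is 360 mm.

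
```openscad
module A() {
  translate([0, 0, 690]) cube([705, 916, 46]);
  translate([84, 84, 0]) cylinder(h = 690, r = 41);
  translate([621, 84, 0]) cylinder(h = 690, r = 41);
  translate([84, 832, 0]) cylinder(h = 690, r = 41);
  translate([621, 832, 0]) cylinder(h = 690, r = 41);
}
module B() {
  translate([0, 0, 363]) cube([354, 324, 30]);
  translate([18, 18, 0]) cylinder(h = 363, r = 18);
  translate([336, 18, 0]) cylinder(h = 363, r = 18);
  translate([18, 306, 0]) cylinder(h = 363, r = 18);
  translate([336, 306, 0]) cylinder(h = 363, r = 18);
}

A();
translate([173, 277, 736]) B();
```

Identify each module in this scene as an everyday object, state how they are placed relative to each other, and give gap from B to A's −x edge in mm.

A is a table. B is a stool. The stool is on top of the table. The gap from the stool to the table's −x edge is 173 mm.

The stool's min-x is at 173; the table's min-x is 0; gap = 173 mm.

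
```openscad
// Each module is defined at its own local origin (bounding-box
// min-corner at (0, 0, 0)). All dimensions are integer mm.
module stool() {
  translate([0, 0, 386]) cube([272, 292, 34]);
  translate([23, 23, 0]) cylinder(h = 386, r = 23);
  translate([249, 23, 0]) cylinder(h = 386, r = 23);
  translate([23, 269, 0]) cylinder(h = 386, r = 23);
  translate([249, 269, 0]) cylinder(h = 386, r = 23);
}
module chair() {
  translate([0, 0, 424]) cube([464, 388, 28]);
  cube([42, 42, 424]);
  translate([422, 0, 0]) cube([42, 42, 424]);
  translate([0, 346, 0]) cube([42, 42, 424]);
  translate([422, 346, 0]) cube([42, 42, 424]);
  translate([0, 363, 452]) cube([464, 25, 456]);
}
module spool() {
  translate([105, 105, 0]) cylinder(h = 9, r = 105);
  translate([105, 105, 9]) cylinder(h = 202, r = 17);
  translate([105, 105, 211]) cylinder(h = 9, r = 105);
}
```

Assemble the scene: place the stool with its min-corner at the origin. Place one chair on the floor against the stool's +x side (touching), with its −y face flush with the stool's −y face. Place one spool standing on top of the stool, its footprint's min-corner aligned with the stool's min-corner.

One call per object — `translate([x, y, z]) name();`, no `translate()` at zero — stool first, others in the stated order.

stool();
translate([272, 0, 0]) chair();
translate([0, 0, 420]) spool();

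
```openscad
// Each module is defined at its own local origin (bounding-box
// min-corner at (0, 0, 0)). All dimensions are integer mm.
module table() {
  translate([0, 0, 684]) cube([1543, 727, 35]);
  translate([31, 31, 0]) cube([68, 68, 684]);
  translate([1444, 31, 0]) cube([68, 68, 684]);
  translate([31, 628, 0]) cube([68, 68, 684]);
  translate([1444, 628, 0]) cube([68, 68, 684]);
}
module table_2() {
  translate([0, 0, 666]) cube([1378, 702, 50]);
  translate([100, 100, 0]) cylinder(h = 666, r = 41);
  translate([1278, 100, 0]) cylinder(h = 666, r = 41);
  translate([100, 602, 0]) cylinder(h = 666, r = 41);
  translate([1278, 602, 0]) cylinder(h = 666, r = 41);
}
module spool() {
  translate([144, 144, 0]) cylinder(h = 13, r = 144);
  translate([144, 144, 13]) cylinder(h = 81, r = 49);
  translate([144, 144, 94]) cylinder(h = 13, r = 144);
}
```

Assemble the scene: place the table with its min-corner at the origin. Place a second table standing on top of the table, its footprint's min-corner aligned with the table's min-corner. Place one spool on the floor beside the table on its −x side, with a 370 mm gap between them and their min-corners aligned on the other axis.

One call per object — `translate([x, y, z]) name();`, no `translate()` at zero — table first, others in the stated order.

table();
translate([0, 0, 719]) table_2();
translate([-658, 0, 0]) spool();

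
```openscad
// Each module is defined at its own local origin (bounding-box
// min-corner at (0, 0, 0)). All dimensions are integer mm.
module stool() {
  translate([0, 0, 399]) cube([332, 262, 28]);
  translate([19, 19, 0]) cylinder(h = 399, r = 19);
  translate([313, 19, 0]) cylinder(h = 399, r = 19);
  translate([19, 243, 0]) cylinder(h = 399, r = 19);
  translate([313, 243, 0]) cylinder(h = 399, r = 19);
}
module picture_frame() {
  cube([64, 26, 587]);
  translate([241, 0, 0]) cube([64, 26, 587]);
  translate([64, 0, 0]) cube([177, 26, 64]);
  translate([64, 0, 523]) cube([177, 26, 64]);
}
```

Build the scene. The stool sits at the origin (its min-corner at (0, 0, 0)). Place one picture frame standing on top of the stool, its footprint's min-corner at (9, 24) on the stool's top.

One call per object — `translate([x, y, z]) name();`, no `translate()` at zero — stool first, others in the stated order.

stool();
translate([9, 24, 427]) picture_frame();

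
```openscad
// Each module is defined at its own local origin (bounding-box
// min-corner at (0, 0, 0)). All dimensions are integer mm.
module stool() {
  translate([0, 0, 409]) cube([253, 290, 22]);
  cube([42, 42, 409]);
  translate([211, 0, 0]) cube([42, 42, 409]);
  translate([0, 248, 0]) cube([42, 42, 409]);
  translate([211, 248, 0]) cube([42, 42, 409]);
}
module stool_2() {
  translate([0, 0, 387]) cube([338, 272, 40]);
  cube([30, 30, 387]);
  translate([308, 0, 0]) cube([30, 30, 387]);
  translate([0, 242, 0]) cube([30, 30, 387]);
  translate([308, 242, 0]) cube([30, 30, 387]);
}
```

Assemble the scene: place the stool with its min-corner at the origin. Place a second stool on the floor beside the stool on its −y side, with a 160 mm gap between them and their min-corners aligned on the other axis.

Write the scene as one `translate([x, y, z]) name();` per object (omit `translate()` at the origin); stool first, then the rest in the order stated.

stool();
translate([0, -432, 0]) stool_2();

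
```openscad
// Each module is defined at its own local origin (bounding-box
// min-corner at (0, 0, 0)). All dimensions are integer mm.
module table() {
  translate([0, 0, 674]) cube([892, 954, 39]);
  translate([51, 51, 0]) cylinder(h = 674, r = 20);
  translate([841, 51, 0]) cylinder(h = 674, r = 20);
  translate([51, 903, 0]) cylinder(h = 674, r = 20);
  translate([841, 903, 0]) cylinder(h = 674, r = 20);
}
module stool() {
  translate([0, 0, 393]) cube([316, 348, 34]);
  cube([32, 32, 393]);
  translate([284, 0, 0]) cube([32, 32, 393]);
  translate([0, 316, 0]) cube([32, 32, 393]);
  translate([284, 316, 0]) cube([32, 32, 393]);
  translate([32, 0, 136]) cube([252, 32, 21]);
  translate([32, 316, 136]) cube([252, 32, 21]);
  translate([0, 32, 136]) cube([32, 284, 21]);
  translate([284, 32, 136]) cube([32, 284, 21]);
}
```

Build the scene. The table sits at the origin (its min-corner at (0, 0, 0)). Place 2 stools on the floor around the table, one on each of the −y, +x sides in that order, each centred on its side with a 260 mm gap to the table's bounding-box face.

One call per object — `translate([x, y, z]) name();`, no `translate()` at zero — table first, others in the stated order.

table();
translate([288, -608, 0]) stool();
translate([1152, 303, 0]) stool();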